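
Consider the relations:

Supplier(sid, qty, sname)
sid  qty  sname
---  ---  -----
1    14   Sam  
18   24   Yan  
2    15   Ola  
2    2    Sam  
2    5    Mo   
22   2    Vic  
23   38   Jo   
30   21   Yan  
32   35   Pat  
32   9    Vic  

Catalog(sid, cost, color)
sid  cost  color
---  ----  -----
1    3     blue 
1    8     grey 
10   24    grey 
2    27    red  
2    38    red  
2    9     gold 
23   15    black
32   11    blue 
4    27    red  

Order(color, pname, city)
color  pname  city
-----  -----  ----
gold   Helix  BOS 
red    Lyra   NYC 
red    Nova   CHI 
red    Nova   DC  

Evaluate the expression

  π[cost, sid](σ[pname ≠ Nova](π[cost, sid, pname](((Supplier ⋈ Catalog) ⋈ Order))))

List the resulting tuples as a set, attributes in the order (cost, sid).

{(27, 2), (38, 2), (9, 2)}

Joining Supplier and Catalog on sid yields {(1, 14, Sam, 3, blue), (1, 14, Sam, 8, grey), (2, 15, Ola, 27, red), (2, 15, Ola, 38, red), (2, 15, Ola, 9, gold), (2, 2, Sam, 27, red), (2, 2, Sam, 38, red), (2, 2, Sam, 9, gold), (2, 5, Mo, 27, red), (2, 5, Mo, 38, red), (2, 5, Mo, 9, gold), (23, 38, Jo, 15, black), (32, 35, Pat, 11, blue), (32, 9, Vic, 11, blue)}.
Joining (Supplier ⋈ Catalog) and Order on color yields {(2, 15, Ola, 27, red, Lyra, NYC), (2, 15, Ola, 27, red, Nova, CHI), (2, 15, Ola, 27, red, Nova, DC), (2, 15, Ola, 38, red, Lyra, NYC), (2, 15, Ola, 38, red, Nova, CHI), (2, 15, Ola, 38, red, Nova, DC), (2, 15, Ola, 9, gold, Helix, BOS), (2, 2, Sam, 27, red, Lyra, NYC), (2, 2, Sam, 27, red, Nova, CHI), (2, 2, Sam, 27, red, Nova, DC), (2, 2, Sam, 38, red, Lyra, NYC), (2, 2, Sam, 38, red, Nova, CHI), (2, 2, Sam, 38, red, Nova, DC), (2, 2, Sam, 9, gold, Helix, BOS), (2, 5, Mo, 27, red, Lyra, NYC), (2, 5, Mo, 27, red, Nova, CHI), (2, 5, Mo, 27, red, Nova, DC), (2, 5, Mo, 38, red, Lyra, NYC), (2, 5, Mo, 38, red, Nova, CHI), (2, 5, Mo, 38, red, Nova, DC), (2, 5, Mo, 9, gold, Helix, BOS)}.
Keep only column(s) cost, sid, pname (16 duplicate(s) eliminated): {(27, 2, Lyra), (27, 2, Nova), (38, 2, Lyra), (38, 2, Nova), (9, 2, Helix)}
σ[pname ≠ Nova]: keep tuples satisfying pname ≠ Nova → {(27, 2, Lyra), (38, 2, Lyra), (9, 2, Helix)}
Keep only column(s) cost, sid: {(27, 2), (38, 2), (9, 2)}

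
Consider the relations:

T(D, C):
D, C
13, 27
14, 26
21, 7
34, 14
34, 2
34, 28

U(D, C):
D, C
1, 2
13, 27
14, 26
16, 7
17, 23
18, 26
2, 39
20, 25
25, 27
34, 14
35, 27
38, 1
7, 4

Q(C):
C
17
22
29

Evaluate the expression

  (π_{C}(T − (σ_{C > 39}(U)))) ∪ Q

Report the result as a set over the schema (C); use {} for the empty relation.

Apply σ_{C > 39}; surviving tuples: {}
Set difference of the two operands is {(13, 27), (14, 26), (21, 7), (34, 14), (34, 2), (34, 28)}.
Projecting to C: {14, 2, 26, 27, 28, 7}
Set union of the two operands is {14, 17, 2, 22, 26, 27, 28, 29, 7}.

{14, 17, 2, 22, 26, 27, 28, 29, 7}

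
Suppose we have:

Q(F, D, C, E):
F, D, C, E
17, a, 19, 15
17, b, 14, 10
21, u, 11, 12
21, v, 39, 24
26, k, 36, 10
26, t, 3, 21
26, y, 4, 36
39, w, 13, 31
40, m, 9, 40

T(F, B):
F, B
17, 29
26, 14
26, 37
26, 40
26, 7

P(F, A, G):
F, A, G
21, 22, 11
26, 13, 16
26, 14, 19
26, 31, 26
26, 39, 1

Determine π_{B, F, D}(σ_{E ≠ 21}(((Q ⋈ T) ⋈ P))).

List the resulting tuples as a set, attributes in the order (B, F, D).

Q ⋈ T (natural join on F): {(17, a, 19, 15, 29), (17, b, 14, 10, 29), (26, k, 36, 10, 14), (26, k, 36, 10, 37), (26, k, 36, 10, 40), (26, k, 36, 10, 7), (26, t, 3, 21, 14), (26, t, 3, 21, 37), (26, t, 3, 21, 40), (26, t, 3, 21, 7), (26, y, 4, 36, 14), (26, y, 4, 36, 37), (26, y, 4, 36, 40), (26, y, 4, 36, 7)}
(Q ⋈ T) ⋈ P (natural join on F): {(26, k, 36, 10, 14, 13, 16), (26, k, 36, 10, 14, 14, 19), (26, k, 36, 10, 14, 31, 26), (26, k, 36, 10, 14, 39, 1), (26, k, 36, 10, 37, 13, 16), (26, k, 36, 10, 37, 14, 19), (26, k, 36, 10, 37, 31, 26), (26, k, 36, 10, 37, 39, 1), (26, k, 36, 10, 40, 13, 16), (26, k, 36, 10, 40, 14, 19), (26, k, 36, 10, 40, 31, 26), (26, k, 36, 10, 40, 39, 1), (26, k, 36, 10, 7, 13, 16), (26, k, 36, 10, 7, 14, 19), (26, k, 36, 10, 7, 31, 26), (26, k, 36, 10, 7, 39, 1), (26, t, 3, 21, 14, 13, 16), (26, t, 3, 21, 14, 14, 19), (26, t, 3, 21, 14, 31, 26), (26, t, 3, 21, 14, 39, 1), (26, t, 3, 21, 37, 13, 16), (26, t, 3, 21, 37, 14, 19), (26, t, 3, 21, 37, 31, 26), (26, t, 3, 21, 37, 39, 1), (26, t, 3, 21, 40, 13, 16), (26, t, 3, 21, 40, 14, 19), (26, t, 3, 21, 40, 31, 26), (26, t, 3, 21, 40, 39, 1), (26, t, 3, 21, 7, 13, 16), (26, t, 3, 21, 7, 14, 19), (26, t, 3, 21, 7, 31, 26), (26, t, 3, 21, 7, 39, 1), (26, y, 4, 36, 14, 13, 16), (26, y, 4, 36, 14, 14, 19), (26, y, 4, 36, 14, 31, 26), (26, y, 4, 36, 14, 39, 1), (26, y, 4, 36, 37, 13, 16), (26, y, 4, 36, 37, 14, 19), (26, y, 4, 36, 37, 31, 26), (26, y, 4, 36, 37, 39, 1), (26, y, 4, 36, 40, 13, 16), (26, y, 4, 36, 40, 14, 19), (26, y, 4, 36, 40, 31, 26), (26, y, 4, 36, 40, 39, 1), (26, y, 4, 36, 7, 13, 16), (26, y, 4, 36, 7, 14, 19), (26, y, 4, 36, 7, 31, 26), (26, y, 4, 36, 7, 39, 1)}
σ[E ≠ 21]: keep tuples satisfying E ≠ 21 → {(26, k, 36, 10, 14, 13, 16), (26, k, 36, 10, 14, 14, 19), (26, k, 36, 10, 14, 31, 26), (26, k, 36, 10, 14, 39, 1), (26, k, 36, 10, 37, 13, 16), (26, k, 36, 10, 37, 14, 19), (26, k, 36, 10, 37, 31, 26), (26, k, 36, 10, 37, 39, 1), (26, k, 36, 10, 40, 13, 16), (26, k, 36, 10, 40, 14, 19), (26, k, 36, 10, 40, 31, 26), (26, k, 36, 10, 40, 39, 1), (26, k, 36, 10, 7, 13, 16), (26, k, 36, 10, 7, 14, 19), (26, k, 36, 10, 7, 31, 26), (26, k, 36, 10, 7, 39, 1), (26, y, 4, 36, 14, 13, 16), (26, y, 4, 36, 14, 14, 19), (26, y, 4, 36, 14, 31, 26), (26, y, 4, 36, 14, 39, 1), (26, y, 4, 36, 37, 13, 16), (26, y, 4, 36, 37, 14, 19), (26, y, 4, 36, 37, 31, 26), (26, y, 4, 36, 37, 39, 1), (26, y, 4, 36, 40, 13, 16), (26, y, 4, 36, 40, 14, 19), (26, y, 4, 36, 40, 31, 26), (26, y, 4, 36, 40, 39, 1), (26, y, 4, 36, 7, 13, 16), (26, y, 4, 36, 7, 14, 19), (26, y, 4, 36, 7, 31, 26), (26, y, 4, 36, 7, 39, 1)}
π[B, F, D]: project onto (B, F, D) (24 duplicate(s) eliminated) → {(14, 26, k), (14, 26, y), (37, 26, k), (37, 26, y), (40, 26, k), (40, 26, y), (7, 26, k), (7, 26, y)}

{(14, 26, k), (14, 26, y), (37, 26, k), (37, 26, y), (40, 26, k), (40, 26, y), (7, 26, k), (7, 26, y)}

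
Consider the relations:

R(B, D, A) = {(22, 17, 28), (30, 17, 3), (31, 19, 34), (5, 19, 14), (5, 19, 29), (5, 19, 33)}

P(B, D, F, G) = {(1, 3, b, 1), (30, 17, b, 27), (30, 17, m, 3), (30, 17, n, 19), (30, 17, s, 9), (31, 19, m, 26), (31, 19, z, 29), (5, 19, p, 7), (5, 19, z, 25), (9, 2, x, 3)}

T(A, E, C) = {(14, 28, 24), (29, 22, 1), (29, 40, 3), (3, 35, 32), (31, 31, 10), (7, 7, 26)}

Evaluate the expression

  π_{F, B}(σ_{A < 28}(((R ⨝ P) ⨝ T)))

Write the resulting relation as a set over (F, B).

R ⋈ P (natural join on B, D): {(30, 17, 3, b, 27), (30, 17, 3, m, 3), (30, 17, 3, n, 19), (30, 17, 3, s, 9), (31, 19, 34, m, 26), (31, 19, 34, z, 29), (5, 19, 14, p, 7), (5, 19, 14, z, 25), (5, 19, 29, p, 7), (5, 19, 29, z, 25), (5, 19, 33, p, 7), (5, 19, 33, z, 25)}
(R ⨝ P) ⋈ T (natural join on A): {(30, 17, 3, b, 27, 35, 32), (30, 17, 3, m, 3, 35, 32), (30, 17, 3, n, 19, 35, 32), (30, 17, 3, s, 9, 35, 32), (5, 19, 14, p, 7, 28, 24), (5, 19, 14, z, 25, 28, 24), (5, 19, 29, p, 7, 22, 1), (5, 19, 29, p, 7, 40, 3), (5, 19, 29, z, 25, 22, 1), (5, 19, 29, z, 25, 40, 3)}
σ[A < 28]: keep tuples satisfying A < 28 → {(30, 17, 3, b, 27, 35, 32), (30, 17, 3, m, 3, 35, 32), (30, 17, 3, n, 19, 35, 32), (30, 17, 3, s, 9, 35, 32), (5, 19, 14, p, 7, 28, 24), (5, 19, 14, z, 25, 28, 24)}
Projecting to F, B: {(b, 30), (m, 30), (n, 30), (p, 5), (s, 30), (z, 5)}

{(b, 30), (m, 30), (n, 30), (p, 5), (s, 30), (z, 5)}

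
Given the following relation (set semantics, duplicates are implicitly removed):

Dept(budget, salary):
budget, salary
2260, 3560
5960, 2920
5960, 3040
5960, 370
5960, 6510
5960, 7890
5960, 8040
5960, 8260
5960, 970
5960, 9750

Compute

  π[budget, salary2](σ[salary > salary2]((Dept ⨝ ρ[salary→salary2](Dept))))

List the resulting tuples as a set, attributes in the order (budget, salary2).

ρ[salary→salary2]: schema becomes (budget, salary2); tuples unchanged.
Dept ⋈ ρ[salary→salary2](Dept) (natural join on budget): {(2260, 3560, 3560), (5960, 2920, 2920), (5960, 2920, 3040), (5960, 2920, 370), (5960, 2920, 6510), (5960, 2920, 7890), (5960, 2920, 8040), (5960, 2920, 8260), (5960, 2920, 970), (5960, 2920, 9750), (5960, 3040, 2920), (5960, 3040, 3040), (5960, 3040, 370), (5960, 3040, 6510), (5960, 3040, 7890), (5960, 3040, 8040), (5960, 3040, 8260), (5960, 3040, 970), (5960, 3040, 9750), (5960, 370, 2920), (5960, 370, 3040), (5960, 370, 370), (5960, 370, 6510), (5960, 370, 7890), (5960, 370, 8040), (5960, 370, 8260), (5960, 370, 970), (5960, 370, 9750), (5960, 6510, 2920), (5960, 6510, 3040), (5960, 6510, 370), (5960, 6510, 6510), (5960, 6510, 7890), (5960, 6510, 8040), (5960, 6510, 8260), (5960, 6510, 970), (5960, 6510, 9750), (5960, 7890, 2920), (5960, 7890, 3040), (5960, 7890, 370), (5960, 7890, 6510), (5960, 7890, 7890), (5960, 7890, 8040), (5960, 7890, 8260), (5960, 7890, 970), (5960, 7890, 9750), (5960, 8040, 2920), (5960, 8040, 3040), (5960, 8040, 370), (5960, 8040, 6510), (5960, 8040, 7890), (5960, 8040, 8040), (5960, 8040, 8260), (5960, 8040, 970), (5960, 8040, 9750), (5960, 8260, 2920), (5960, 8260, 3040), (5960, 8260, 370), (5960, 8260, 6510), (5960, 8260, 7890), (5960, 8260, 8040), (5960, 8260, 8260), (5960, 8260, 970), (5960, 8260, 9750), (5960, 970, 2920), (5960, 970, 3040), (5960, 970, 370), (5960, 970, 6510), (5960, 970, 7890), (5960, 970, 8040), (5960, 970, 8260), (5960, 970, 970), (5960, 970, 9750), (5960, 9750, 2920), (5960, 9750, 3040), (5960, 9750, 370), (5960, 9750, 6510), (5960, 9750, 7890), (5960, 9750, 8040), (5960, 9750, 8260), (5960, 9750, 970), (5960, 9750, 9750)}
Selection salary > salary2: {(5960, 2920, 370), (5960, 2920, 970), (5960, 3040, 2920), (5960, 3040, 370), (5960, 3040, 970), (5960, 6510, 2920), (5960, 6510, 3040), (5960, 6510, 370), (5960, 6510, 970), (5960, 7890, 2920), (5960, 7890, 3040), (5960, 7890, 370), (5960, 7890, 6510), (5960, 7890, 970), (5960, 8040, 2920), (5960, 8040, 3040), (5960, 8040, 370), (5960, 8040, 6510), (5960, 8040, 7890), (5960, 8040, 970), (5960, 8260, 2920), (5960, 8260, 3040), (5960, 8260, 370), (5960, 8260, 6510), (5960, 8260, 7890), (5960, 8260, 8040), (5960, 8260, 970), (5960, 970, 370), (5960, 9750, 2920), (5960, 9750, 3040), (5960, 9750, 370), (5960, 9750, 6510), (5960, 9750, 7890), (5960, 9750, 8040), (5960, 9750, 8260), (5960, 9750, 970)}
Keep only column(s) budget, salary2 (28 duplicate(s) eliminated): {(5960, 2920), (5960, 3040), (5960, 370), (5960, 6510), (5960, 7890), (5960, 8040), (5960, 8260), (5960, 970)}

{(5960, 2920), (5960, 3040), (5960, 370), (5960, 6510), (5960, 7890), (5960, 8040), (5960, 8260), (5960, 970)}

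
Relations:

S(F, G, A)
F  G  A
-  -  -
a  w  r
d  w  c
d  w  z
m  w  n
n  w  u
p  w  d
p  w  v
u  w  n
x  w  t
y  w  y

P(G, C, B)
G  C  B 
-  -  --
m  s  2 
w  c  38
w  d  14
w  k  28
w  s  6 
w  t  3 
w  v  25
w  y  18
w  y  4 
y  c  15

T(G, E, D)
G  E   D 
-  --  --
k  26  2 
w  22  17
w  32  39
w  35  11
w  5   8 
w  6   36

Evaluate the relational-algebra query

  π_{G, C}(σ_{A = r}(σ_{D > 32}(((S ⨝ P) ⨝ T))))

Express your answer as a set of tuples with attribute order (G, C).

{(w, c), (w, d), (w, k), (w, s), (w, t), (w, v), (w, y)}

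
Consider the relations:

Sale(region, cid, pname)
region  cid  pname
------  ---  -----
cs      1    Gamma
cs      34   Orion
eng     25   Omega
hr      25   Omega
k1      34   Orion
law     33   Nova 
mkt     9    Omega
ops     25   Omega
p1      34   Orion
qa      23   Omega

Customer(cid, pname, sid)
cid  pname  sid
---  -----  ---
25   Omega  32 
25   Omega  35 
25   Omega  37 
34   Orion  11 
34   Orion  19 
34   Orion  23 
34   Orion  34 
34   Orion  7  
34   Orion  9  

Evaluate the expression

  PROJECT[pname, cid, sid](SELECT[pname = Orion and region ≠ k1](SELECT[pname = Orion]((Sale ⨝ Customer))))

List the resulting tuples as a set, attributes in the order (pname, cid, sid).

{(Orion, 34, 11), (Orion, 34, 19), (Orion, 34, 23), (Orion, 34, 34), (Orion, 34, 7), (Orion, 34, 9)}

Joining Sale and Customer on cid, pname yields {(cs, 34, Orion, 11), (cs, 34, Orion, 19), (cs, 34, Orion, 23), (cs, 34, Orion, 34), (cs, 34, Orion, 7), (cs, 34, Orion, 9), (eng, 25, Omega, 32), (eng, 25, Omega, 35), (eng, 25, Omega, 37), (hr, 25, Omega, 32), (hr, 25, Omega, 35), (hr, 25, Omega, 37), (k1, 34, Orion, 11), (k1, 34, Orion, 19), (k1, 34, Orion, 23), (k1, 34, Orion, 34), (k1, 34, Orion, 7), (k1, 34, Orion, 9), (ops, 25, Omega, 32), (ops, 25, Omega, 35), (ops, 25, Omega, 37), (p1, 34, Orion, 11), (p1, 34, Orion, 19), (p1, 34, Orion, 23), (p1, 34, Orion, 34), (p1, 34, Orion, 7), (p1, 34, Orion, 9)}.
Selection pname = Orion: {(cs, 34, Orion, 11), (cs, 34, Orion, 19), (cs, 34, Orion, 23), (cs, 34, Orion, 34), (cs, 34, Orion, 7), (cs, 34, Orion, 9), (k1, 34, Orion, 11), (k1, 34, Orion, 19), (k1, 34, Orion, 23), (k1, 34, Orion, 34), (k1, 34, Orion, 7), (k1, 34, Orion, 9), (p1, 34, Orion, 11), (p1, 34, Orion, 19), (p1, 34, Orion, 23), (p1, 34, Orion, 34), (p1, 34, Orion, 7), (p1, 34, Orion, 9)}
Selection pname = Orion and region ≠ k1: {(cs, 34, Orion, 11), (cs, 34, Orion, 19), (cs, 34, Orion, 23), (cs, 34, Orion, 34), (cs, 34, Orion, 7), (cs, 34, Orion, 9), (p1, 34, Orion, 11), (p1, 34, Orion, 19), (p1, 34, Orion, 23), (p1, 34, Orion, 34), (p1, 34, Orion, 7), (p1, 34, Orion, 9)}
π[pname, cid, sid]: project onto (pname, cid, sid) (6 duplicate(s) eliminated) → {(Orion, 34, 11), (Orion, 34, 19), (Orion, 34, 23), (Orion, 34, 34), (Orion, 34, 7), (Orion, 34, 9)}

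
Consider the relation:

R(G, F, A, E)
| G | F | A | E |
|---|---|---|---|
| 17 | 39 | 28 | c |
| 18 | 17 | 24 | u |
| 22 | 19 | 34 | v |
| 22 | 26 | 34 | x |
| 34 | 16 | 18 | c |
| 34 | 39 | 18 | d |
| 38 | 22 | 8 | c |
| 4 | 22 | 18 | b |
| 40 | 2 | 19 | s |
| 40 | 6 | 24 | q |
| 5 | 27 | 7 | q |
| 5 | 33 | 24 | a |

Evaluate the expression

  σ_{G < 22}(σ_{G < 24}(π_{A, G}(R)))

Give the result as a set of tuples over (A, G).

{(18, 4), (24, 18), (24, 5), (28, 17), (7, 5)}

Keep only column(s) A, G (2 duplicate(s) eliminated): {(18, 34), (18, 4), (19, 40), (24, 18), (24, 40), (24, 5), (28, 17), (34, 22), (7, 5), (8, 38)}
Filtering on G < 24 leaves {(18, 4), (24, 18), (24, 5), (28, 17), (34, 22), (7, 5)}.
Filtering on G < 22 leaves {(18, 4), (24, 18), (24, 5), (28, 17), (7, 5)}.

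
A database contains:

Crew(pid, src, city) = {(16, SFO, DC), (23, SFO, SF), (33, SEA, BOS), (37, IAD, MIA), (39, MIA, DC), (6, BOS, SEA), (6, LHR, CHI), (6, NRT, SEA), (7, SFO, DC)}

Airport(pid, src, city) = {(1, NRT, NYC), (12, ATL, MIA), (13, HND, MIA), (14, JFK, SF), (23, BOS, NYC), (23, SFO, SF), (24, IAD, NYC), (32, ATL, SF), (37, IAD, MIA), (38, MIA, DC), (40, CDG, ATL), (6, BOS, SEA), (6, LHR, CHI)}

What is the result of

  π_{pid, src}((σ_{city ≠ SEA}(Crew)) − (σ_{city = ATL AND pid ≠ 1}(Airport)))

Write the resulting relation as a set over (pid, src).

{(16, SFO), (23, SFO), (33, SEA), (37, IAD), (39, MIA), (6, LHR), (7, SFO)}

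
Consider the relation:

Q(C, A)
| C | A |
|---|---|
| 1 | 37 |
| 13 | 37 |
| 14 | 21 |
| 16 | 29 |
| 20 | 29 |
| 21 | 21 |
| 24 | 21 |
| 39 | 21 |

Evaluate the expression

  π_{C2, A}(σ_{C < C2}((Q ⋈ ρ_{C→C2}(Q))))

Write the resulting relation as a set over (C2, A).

{(13, 37), (20, 29), (21, 21), (24, 21), (39, 21)}

ρ[C→C2]: schema becomes (C2, A); tuples unchanged.
Natural join on A: {(1, 37, 1), (1, 37, 13), (13, 37, 1), (13, 37, 13), (14, 21, 14), (14, 21, 21), (14, 21, 24), (14, 21, 39), (16, 29, 16), (16, 29, 20), (20, 29, 16), (20, 29, 20), (21, 21, 14), (21, 21, 21), (21, 21, 24), (21, 21, 39), (24, 21, 14), (24, 21, 21), (24, 21, 24), (24, 21, 39), (39, 21, 14), (39, 21, 21), (39, 21, 24), (39, 21, 39)}
Apply σ_{C < C2}; surviving tuples: {(1, 37, 13), (14, 21, 21), (14, 21, 24), (14, 21, 39), (16, 29, 20), (21, 21, 24), (21, 21, 39), (24, 21, 39)}
π_{C2, A} gives {(13, 37), (20, 29), (21, 21), (24, 21), (39, 21)} (3 duplicate(s) eliminated).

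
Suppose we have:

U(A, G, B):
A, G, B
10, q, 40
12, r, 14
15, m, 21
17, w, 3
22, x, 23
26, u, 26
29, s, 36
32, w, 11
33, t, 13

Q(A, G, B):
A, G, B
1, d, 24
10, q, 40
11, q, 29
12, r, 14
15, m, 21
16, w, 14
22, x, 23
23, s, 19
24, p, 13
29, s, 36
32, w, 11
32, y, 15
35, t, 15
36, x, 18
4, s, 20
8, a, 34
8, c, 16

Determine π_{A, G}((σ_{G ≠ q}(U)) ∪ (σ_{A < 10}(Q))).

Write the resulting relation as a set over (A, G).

{(1, d), (12, r), (15, m), (17, w), (22, x), (26, u), (29, s), (32, w), (33, t), (4, s), (8, a), (8, c)}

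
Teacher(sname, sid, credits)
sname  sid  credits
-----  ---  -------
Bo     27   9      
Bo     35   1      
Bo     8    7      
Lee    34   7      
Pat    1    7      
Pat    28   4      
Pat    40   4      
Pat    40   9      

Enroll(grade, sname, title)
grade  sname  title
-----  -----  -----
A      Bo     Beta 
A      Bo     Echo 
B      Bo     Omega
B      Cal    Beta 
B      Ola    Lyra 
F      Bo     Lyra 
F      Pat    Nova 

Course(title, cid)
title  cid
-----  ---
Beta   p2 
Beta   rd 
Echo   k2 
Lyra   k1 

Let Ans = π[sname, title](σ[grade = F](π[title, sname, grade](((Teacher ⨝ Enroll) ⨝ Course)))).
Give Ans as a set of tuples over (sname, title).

Joining Teacher and Enroll on sname yields {(Bo, 27, 9, A, Beta), (Bo, 27, 9, A, Echo), (Bo, 27, 9, B, Omega), (Bo, 27, 9, F, Lyra), (Bo, 35, 1, A, Beta), (Bo, 35, 1, A, Echo), (Bo, 35, 1, B, Omega), (Bo, 35, 1, F, Lyra), (Bo, 8, 7, A, Beta), (Bo, 8, 7, A, Echo), (Bo, 8, 7, B, Omega), (Bo, 8, 7, F, Lyra), (Pat, 1, 7, F, Nova), (Pat, 28, 4, F, Nova), (Pat, 40, 4, F, Nova), (Pat, 40, 9, F, Nova)}.
Joining (Teacher ⨝ Enroll) and Course on title yields {(Bo, 27, 9, A, Beta, p2), (Bo, 27, 9, A, Beta, rd), (Bo, 27, 9, A, Echo, k2), (Bo, 27, 9, F, Lyra, k1), (Bo, 35, 1, A, Beta, p2), (Bo, 35, 1, A, Beta, rd), (Bo, 35, 1, A, Echo, k2), (Bo, 35, 1, F, Lyra, k1), (Bo, 8, 7, A, Beta, p2), (Bo, 8, 7, A, Beta, rd), (Bo, 8, 7, A, Echo, k2), (Bo, 8, 7, F, Lyra, k1)}.
π_{title, sname, grade} gives {(Beta, Bo, A), (Echo, Bo, A), (Lyra, Bo, F)} (9 duplicate(s) eliminated).
Filtering on grade = F leaves {(Lyra, Bo, F)}.
π_{sname, title} gives {(Bo, Lyra)}.

{(Bo, Lyra)}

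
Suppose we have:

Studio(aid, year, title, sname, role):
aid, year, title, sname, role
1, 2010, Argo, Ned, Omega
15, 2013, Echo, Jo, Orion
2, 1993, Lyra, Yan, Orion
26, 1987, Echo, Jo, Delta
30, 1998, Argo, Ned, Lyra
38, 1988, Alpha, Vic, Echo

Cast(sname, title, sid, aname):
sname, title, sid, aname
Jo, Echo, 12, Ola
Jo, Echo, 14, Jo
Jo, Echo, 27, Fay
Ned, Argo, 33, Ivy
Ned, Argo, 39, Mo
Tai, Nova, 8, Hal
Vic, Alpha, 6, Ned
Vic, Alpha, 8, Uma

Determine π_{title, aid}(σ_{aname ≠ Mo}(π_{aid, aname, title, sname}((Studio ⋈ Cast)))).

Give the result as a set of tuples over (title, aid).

Studio ⋈ Cast (natural join on title, sname): {(1, 2010, Argo, Ned, Omega, 33, Ivy), (1, 2010, Argo, Ned, Omega, 39, Mo), (15, 2013, Echo, Jo, Orion, 12, Ola), (15, 2013, Echo, Jo, Orion, 14, Jo), (15, 2013, Echo, Jo, Orion, 27, Fay), (26, 1987, Echo, Jo, Delta, 12, Ola), (26, 1987, Echo, Jo, Delta, 14, Jo), (26, 1987, Echo, Jo, Delta, 27, Fay), (30, 1998, Argo, Ned, Lyra, 33, Ivy), (30, 1998, Argo, Ned, Lyra, 39, Mo), (38, 1988, Alpha, Vic, Echo, 6, Ned), (38, 1988, Alpha, Vic, Echo, 8, Uma)}
Projecting to aid, aname, title, sname: {(1, Ivy, Argo, Ned), (1, Mo, Argo, Ned), (15, Fay, Echo, Jo), (15, Jo, Echo, Jo), (15, Ola, Echo, Jo), (26, Fay, Echo, Jo), (26, Jo, Echo, Jo), (26, Ola, Echo, Jo), (30, Ivy, Argo, Ned), (30, Mo, Argo, Ned), (38, Ned, Alpha, Vic), (38, Uma, Alpha, Vic)}
Apply σ_{aname ≠ Mo}; surviving tuples: {(1, Ivy, Argo, Ned), (15, Fay, Echo, Jo), (15, Jo, Echo, Jo), (15, Ola, Echo, Jo), (26, Fay, Echo, Jo), (26, Jo, Echo, Jo), (26, Ola, Echo, Jo), (30, Ivy, Argo, Ned), (38, Ned, Alpha, Vic), (38, Uma, Alpha, Vic)}
Projecting to title, aid (5 duplicate(s) eliminated): {(Alpha, 38), (Argo, 1), (Argo, 30), (Echo, 15), (Echo, 26)}

{(Alpha, 38), (Argo, 1), (Argo, 30), (Echo, 15), (Echo, 26)}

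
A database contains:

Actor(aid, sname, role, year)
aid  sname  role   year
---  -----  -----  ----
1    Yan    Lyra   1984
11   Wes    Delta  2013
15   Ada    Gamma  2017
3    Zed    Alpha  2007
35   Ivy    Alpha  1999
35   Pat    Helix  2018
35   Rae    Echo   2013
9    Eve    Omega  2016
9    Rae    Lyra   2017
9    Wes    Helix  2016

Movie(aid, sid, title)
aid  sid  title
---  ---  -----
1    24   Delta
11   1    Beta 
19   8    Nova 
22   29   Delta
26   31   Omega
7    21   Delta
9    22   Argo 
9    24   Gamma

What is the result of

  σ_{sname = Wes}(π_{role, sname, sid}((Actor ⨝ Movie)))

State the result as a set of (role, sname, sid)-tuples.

Actor ⋈ Movie (natural join on aid): {(1, Yan, Lyra, 1984, 24, Delta), (11, Wes, Delta, 2013, 1, Beta), (9, Eve, Omega, 2016, 22, Argo), (9, Eve, Omega, 2016, 24, Gamma), (9, Rae, Lyra, 2017, 22, Argo), (9, Rae, Lyra, 2017, 24, Gamma), (9, Wes, Helix, 2016, 22, Argo), (9, Wes, Helix, 2016, 24, Gamma)}
π_{role, sname, sid} gives {(Delta, Wes, 1), (Helix, Wes, 22), (Helix, Wes, 24), (Lyra, Rae, 22), (Lyra, Rae, 24), (Lyra, Yan, 24), (Omega, Eve, 22), (Omega, Eve, 24)}.
σ[sname = Wes]: keep tuples satisfying sname = Wes → {(Delta, Wes, 1), (Helix, Wes, 22), (Helix, Wes, 24)}

{(Delta, Wes, 1), (Helix, Wes, 22), (Helix, Wes, 24)}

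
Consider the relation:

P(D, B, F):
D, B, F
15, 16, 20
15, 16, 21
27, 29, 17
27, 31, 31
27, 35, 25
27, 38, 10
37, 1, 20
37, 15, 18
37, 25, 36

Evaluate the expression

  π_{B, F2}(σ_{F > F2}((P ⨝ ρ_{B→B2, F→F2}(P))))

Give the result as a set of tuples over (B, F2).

{(1, 18), (16, 20), (25, 18), (25, 20), (29, 10), (31, 10), (31, 17), (31, 25), (35, 10), (35, 17)}

ρ[B→B2, F→F2]: schema becomes (D, B2, F2); tuples unchanged.
Joining P and ρ_{B→B2, F→F2}(P) on D yields {(15, 16, 20, 16, 20), (15, 16, 20, 16, 21), (15, 16, 21, 16, 20), (15, 16, 21, 16, 21), (27, 29, 17, 29, 17), (27, 29, 17, 31, 31), (27, 29, 17, 35, 25), (27, 29, 17, 38, 10), (27, 31, 31, 29, 17), (27, 31, 31, 31, 31), (27, 31, 31, 35, 25), (27, 31, 31, 38, 10), (27, 35, 25, 29, 17), (27, 35, 25, 31, 31), (27, 35, 25, 35, 25), (27, 35, 25, 38, 10), (27, 38, 10, 29, 17), (27, 38, 10, 31, 31), (27, 38, 10, 35, 25), (27, 38, 10, 38, 10), (37, 1, 20, 1, 20), (37, 1, 20, 15, 18), (37, 1, 20, 25, 36), (37, 15, 18, 1, 20), (37, 15, 18, 15, 18), (37, 15, 18, 25, 36), (37, 25, 36, 1, 20), (37, 25, 36, 15, 18), (37, 25, 36, 25, 36)}.
Selection F > F2: {(15, 16, 21, 16, 20), (27, 29, 17, 38, 10), (27, 31, 31, 29, 17), (27, 31, 31, 35, 25), (27, 31, 31, 38, 10), (27, 35, 25, 29, 17), (27, 35, 25, 38, 10), (37, 1, 20, 15, 18), (37, 25, 36, 1, 20), (37, 25, 36, 15, 18)}
Keep only column(s) B, F2: {(1, 18), (16, 20), (25, 18), (25, 20), (29, 10), (31, 10), (31, 17), (31, 25), (35, 10), (35, 17)}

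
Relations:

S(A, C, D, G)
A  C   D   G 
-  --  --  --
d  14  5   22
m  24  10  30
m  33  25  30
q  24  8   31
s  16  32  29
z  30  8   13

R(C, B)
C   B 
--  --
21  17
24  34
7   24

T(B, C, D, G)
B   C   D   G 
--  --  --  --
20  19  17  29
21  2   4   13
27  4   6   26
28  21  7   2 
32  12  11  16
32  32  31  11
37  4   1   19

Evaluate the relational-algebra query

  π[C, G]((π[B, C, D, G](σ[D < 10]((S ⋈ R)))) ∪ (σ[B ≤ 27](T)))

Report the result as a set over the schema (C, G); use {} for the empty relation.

{(19, 29), (2, 13), (24, 31), (4, 26)}

Natural join on C: {(m, 24, 10, 30, 34), (q, 24, 8, 31, 34)}
Selection D < 10: {(q, 24, 8, 31, 34)}
Projecting to B, C, D, G: {(34, 24, 8, 31)}
Selection B ≤ 27: {(20, 19, 17, 29), (21, 2, 4, 13), (27, 4, 6, 26)}
Set union of the two operands is {(20, 19, 17, 29), (21, 2, 4, 13), (27, 4, 6, 26), (34, 24, 8, 31)}.
Projecting to C, G: {(19, 29), (2, 13), (24, 31), (4, 26)}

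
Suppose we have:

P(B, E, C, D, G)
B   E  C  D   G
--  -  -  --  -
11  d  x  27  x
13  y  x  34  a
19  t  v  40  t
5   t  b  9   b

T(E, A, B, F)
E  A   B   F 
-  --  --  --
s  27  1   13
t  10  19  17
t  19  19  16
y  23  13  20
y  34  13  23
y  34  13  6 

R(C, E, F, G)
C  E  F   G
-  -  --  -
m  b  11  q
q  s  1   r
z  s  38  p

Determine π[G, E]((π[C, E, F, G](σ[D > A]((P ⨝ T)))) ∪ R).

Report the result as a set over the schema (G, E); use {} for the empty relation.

{(a, y), (p, s), (q, b), (r, s), (t, t)}

P ⋈ T (natural join on B, E): {(13, y, x, 34, a, 23, 20), (13, y, x, 34, a, 34, 23), (13, y, x, 34, a, 34, 6), (19, t, v, 40, t, 10, 17), (19, t, v, 40, t, 19, 16)}
Selection D > A: {(13, y, x, 34, a, 23, 20), (19, t, v, 40, t, 10, 17), (19, t, v, 40, t, 19, 16)}
Projecting to C, E, F, G: {(v, t, 16, t), (v, t, 17, t), (x, y, 20, a)}
Union: {(v, t, 16, t), (v, t, 17, t), (x, y, 20, a)} with {(m, b, 11, q), (q, s, 1, r), (z, s, 38, p)} → {(m, b, 11, q), (q, s, 1, r), (v, t, 16, t), (v, t, 17, t), (x, y, 20, a), (z, s, 38, p)}
Projecting to G, E (1 duplicate(s) eliminated): {(a, y), (p, s), (q, b), (r, s), (t, t)}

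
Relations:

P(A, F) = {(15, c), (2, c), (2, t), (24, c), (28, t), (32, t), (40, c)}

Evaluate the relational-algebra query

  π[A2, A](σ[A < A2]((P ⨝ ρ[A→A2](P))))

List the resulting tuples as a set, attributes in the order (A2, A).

ρ[A→A2]: schema becomes (A2, F); tuples unchanged.
P ⋈ ρ[A→A2](P) (natural join on F): {(15, c, 15), (15, c, 2), (15, c, 24), (15, c, 40), (2, c, 15), (2, c, 2), (2, c, 24), (2, c, 40), (2, t, 2), (2, t, 28), (2, t, 32), (24, c, 15), (24, c, 2), (24, c, 24), (24, c, 40), (28, t, 2), (28, t, 28), (28, t, 32), (32, t, 2), (32, t, 28), (32, t, 32), (40, c, 15), (40, c, 2), (40, c, 24), (40, c, 40)}
σ[A < A2]: keep tuples satisfying A < A2 → {(15, c, 24), (15, c, 40), (2, c, 15), (2, c, 24), (2, c, 40), (2, t, 28), (2, t, 32), (24, c, 40), (28, t, 32)}
π[A2, A]: project onto (A2, A) → {(15, 2), (24, 15), (24, 2), (28, 2), (32, 2), (32, 28), (40, 15), (40, 2), (40, 24)}

{(15, 2), (24, 15), (24, 2), (28, 2), (32, 2), (32, 28), (40, 15), (40, 2), (40, 24)}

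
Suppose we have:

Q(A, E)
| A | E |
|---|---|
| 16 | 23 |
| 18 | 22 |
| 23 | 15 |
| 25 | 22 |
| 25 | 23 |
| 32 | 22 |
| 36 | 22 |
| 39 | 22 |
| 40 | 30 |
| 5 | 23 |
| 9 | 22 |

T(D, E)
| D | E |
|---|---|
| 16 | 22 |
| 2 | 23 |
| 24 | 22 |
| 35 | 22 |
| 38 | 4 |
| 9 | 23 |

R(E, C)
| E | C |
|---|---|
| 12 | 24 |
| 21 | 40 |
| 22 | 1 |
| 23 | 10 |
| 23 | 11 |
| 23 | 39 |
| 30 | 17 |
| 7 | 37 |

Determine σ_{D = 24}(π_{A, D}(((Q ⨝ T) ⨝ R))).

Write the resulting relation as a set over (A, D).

{(18, 24), (25, 24), (32, 24), (36, 24), (39, 24), (9, 24)}

Q ⋈ T (natural join on E): {(16, 23, 2), (16, 23, 9), (18, 22, 16), (18, 22, 24), (18, 22, 35), (25, 22, 16), (25, 22, 24), (25, 22, 35), (25, 23, 2), (25, 23, 9), (32, 22, 16), (32, 22, 24), (32, 22, 35), (36, 22, 16), (36, 22, 24), (36, 22, 35), (39, 22, 16), (39, 22, 24), (39, 22, 35), (5, 23, 2), (5, 23, 9), (9, 22, 16), (9, 22, 24), (9, 22, 35)}
(Q ⨝ T) ⋈ R (natural join on E): {(16, 23, 2, 10), (16, 23, 2, 11), (16, 23, 2, 39), (16, 23, 9, 10), (16, 23, 9, 11), (16, 23, 9, 39), (18, 22, 16, 1), (18, 22, 24, 1), (18, 22, 35, 1), (25, 22, 16, 1), (25, 22, 24, 1), (25, 22, 35, 1), (25, 23, 2, 10), (25, 23, 2, 11), (25, 23, 2, 39), (25, 23, 9, 10), (25, 23, 9, 11), (25, 23, 9, 39), (32, 22, 16, 1), (32, 22, 24, 1), (32, 22, 35, 1), (36, 22, 16, 1), (36, 22, 24, 1), (36, 22, 35, 1), (39, 22, 16, 1), (39, 22, 24, 1), (39, 22, 35, 1), (5, 23, 2, 10), (5, 23, 2, 11), (5, 23, 2, 39), (5, 23, 9, 10), (5, 23, 9, 11), (5, 23, 9, 39), (9, 22, 16, 1), (9, 22, 24, 1), (9, 22, 35, 1)}
π[A, D]: project onto (A, D) (12 duplicate(s) eliminated) → {(16, 2), (16, 9), (18, 16), (18, 24), (18, 35), (25, 16), (25, 2), (25, 24), (25, 35), (25, 9), (32, 16), (32, 24), (32, 35), (36, 16), (36, 24), (36, 35), (39, 16), (39, 24), (39, 35), (5, 2), (5, 9), (9, 16), (9, 24), (9, 35)}
Selection D = 24: {(18, 24), (25, 24), (32, 24), (36, 24), (39, 24), (9, 24)}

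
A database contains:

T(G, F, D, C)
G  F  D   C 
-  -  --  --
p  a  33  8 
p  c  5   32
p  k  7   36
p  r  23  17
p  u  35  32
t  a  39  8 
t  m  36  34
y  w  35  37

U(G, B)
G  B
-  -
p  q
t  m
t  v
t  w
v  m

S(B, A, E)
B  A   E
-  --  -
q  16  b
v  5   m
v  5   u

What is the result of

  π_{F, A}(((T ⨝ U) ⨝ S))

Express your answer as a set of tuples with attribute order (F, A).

Natural join on G: {(p, a, 33, 8, q), (p, c, 5, 32, q), (p, k, 7, 36, q), (p, r, 23, 17, q), (p, u, 35, 32, q), (t, a, 39, 8, m), (t, a, 39, 8, v), (t, a, 39, 8, w), (t, m, 36, 34, m), (t, m, 36, 34, v), (t, m, 36, 34, w)}
Natural join on B: {(p, a, 33, 8, q, 16, b), (p, c, 5, 32, q, 16, b), (p, k, 7, 36, q, 16, b), (p, r, 23, 17, q, 16, b), (p, u, 35, 32, q, 16, b), (t, a, 39, 8, v, 5, m), (t, a, 39, 8, v, 5, u), (t, m, 36, 34, v, 5, m), (t, m, 36, 34, v, 5, u)}
π_{F, A} gives {(a, 16), (a, 5), (c, 16), (k, 16), (m, 5), (r, 16), (u, 16)} (2 duplicate(s) eliminated).

{(a, 16), (a, 5), (c, 16), (k, 16), (m, 5), (r, 16), (u, 16)}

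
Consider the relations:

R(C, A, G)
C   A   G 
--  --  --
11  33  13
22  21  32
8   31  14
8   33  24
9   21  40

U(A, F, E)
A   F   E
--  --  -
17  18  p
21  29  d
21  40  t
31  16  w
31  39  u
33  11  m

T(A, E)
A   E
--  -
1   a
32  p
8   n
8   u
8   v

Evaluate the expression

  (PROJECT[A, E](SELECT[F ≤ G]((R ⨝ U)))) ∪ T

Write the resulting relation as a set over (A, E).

Joining R and U on A yields {(11, 33, 13, 11, m), (22, 21, 32, 29, d), (22, 21, 32, 40, t), (8, 31, 14, 16, w), (8, 31, 14, 39, u), (8, 33, 24, 11, m), (9, 21, 40, 29, d), (9, 21, 40, 40, t)}.
Selection F ≤ G: {(11, 33, 13, 11, m), (22, 21, 32, 29, d), (8, 33, 24, 11, m), (9, 21, 40, 29, d), (9, 21, 40, 40, t)}
Projecting to A, E (2 duplicate(s) eliminated): {(21, d), (21, t), (33, m)}
Union: {(21, d), (21, t), (33, m)} with {(1, a), (32, p), (8, n), (8, u), (8, v)} → {(1, a), (21, d), (21, t), (32, p), (33, m), (8, n), (8, u), (8, v)}

{(1, a), (21, d), (21, t), (32, p), (33, m), (8, n), (8, u), (8, v)}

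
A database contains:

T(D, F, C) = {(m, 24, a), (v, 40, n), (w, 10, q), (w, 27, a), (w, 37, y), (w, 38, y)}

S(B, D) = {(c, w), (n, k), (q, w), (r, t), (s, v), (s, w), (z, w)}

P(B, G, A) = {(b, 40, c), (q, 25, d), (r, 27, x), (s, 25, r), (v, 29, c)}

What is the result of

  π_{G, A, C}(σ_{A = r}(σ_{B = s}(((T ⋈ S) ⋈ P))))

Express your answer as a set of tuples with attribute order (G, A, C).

{(25, r, a), (25, r, n), (25, r, q), (25, r, y)}

Joining T and S on D yields {(v, 40, n, s), (w, 10, q, c), (w, 10, q, q), (w, 10, q, s), (w, 10, q, z), (w, 27, a, c), (w, 27, a, q), (w, 27, a, s), (w, 27, a, z), (w, 37, y, c), (w, 37, y, q), (w, 37, y, s), (w, 37, y, z), (w, 38, y, c), (w, 38, y, q), (w, 38, y, s), (w, 38, y, z)}.
Joining (T ⋈ S) and P on B yields {(v, 40, n, s, 25, r), (w, 10, q, q, 25, d), (w, 10, q, s, 25, r), (w, 27, a, q, 25, d), (w, 27, a, s, 25, r), (w, 37, y, q, 25, d), (w, 37, y, s, 25, r), (w, 38, y, q, 25, d), (w, 38, y, s, 25, r)}.
Apply σ_{B = s}; surviving tuples: {(v, 40, n, s, 25, r), (w, 10, q, s, 25, r), (w, 27, a, s, 25, r), (w, 37, y, s, 25, r), (w, 38, y, s, 25, r)}
Apply σ_{A = r}; surviving tuples: {(v, 40, n, s, 25, r), (w, 10, q, s, 25, r), (w, 27, a, s, 25, r), (w, 37, y, s, 25, r), (w, 38, y, s, 25, r)}
π[G, A, C]: project onto (G, A, C) (1 duplicate(s) eliminated) → {(25, r, a), (25, r, n), (25, r, q), (25, r, y)}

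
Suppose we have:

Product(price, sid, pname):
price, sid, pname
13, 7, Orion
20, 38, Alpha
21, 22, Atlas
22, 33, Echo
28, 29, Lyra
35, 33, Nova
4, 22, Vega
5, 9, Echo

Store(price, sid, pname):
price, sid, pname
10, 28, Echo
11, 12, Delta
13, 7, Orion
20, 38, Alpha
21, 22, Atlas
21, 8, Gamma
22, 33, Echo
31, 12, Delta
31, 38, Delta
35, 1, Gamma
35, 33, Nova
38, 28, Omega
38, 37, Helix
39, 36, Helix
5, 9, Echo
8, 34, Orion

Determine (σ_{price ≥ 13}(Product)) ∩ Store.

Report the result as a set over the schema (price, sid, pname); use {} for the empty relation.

Apply σ_{price ≥ 13}; surviving tuples: {(13, 7, Orion), (20, 38, Alpha), (21, 22, Atlas), (22, 33, Echo), (28, 29, Lyra), (35, 33, Nova)}
Set intersection of the two operands is {(13, 7, Orion), (20, 38, Alpha), (21, 22, Atlas), (22, 33, Echo), (35, 33, Nova)}.

{(13, 7, Orion), (20, 38, Alpha), (21, 22, Atlas), (22, 33, Echo), (35, 33, Nova)}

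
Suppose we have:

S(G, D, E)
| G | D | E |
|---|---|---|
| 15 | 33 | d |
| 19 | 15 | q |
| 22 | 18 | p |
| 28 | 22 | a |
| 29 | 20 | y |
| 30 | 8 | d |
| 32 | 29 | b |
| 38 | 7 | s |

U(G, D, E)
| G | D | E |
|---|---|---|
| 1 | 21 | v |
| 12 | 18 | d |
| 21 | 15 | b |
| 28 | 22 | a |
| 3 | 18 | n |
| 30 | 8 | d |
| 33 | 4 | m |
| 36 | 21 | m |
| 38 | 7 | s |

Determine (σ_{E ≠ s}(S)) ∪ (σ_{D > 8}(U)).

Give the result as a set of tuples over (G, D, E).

{(1, 21, v), (12, 18, d), (15, 33, d), (19, 15, q), (21, 15, b), (22, 18, p), (28, 22, a), (29, 20, y), (3, 18, n), (30, 8, d), (32, 29, b), (36, 21, m)}

σ[E ≠ s]: keep tuples satisfying E ≠ s → {(15, 33, d), (19, 15, q), (22, 18, p), (28, 22, a), (29, 20, y), (30, 8, d), (32, 29, b)}
σ[D > 8]: keep tuples satisfying D > 8 → {(1, 21, v), (12, 18, d), (21, 15, b), (28, 22, a), (3, 18, n), (36, 21, m)}
Union: {(15, 33, d), (19, 15, q), (22, 18, p), (28, 22, a), (29, 20, y), (30, 8, d), (32, 29, b)} with {(1, 21, v), (12, 18, d), (21, 15, b), (28, 22, a), (3, 18, n), (36, 21, m)} → {(1, 21, v), (12, 18, d), (15, 33, d), (19, 15, q), (21, 15, b), (22, 18, p), (28, 22, a), (29, 20, y), (3, 18, n), (30, 8, d), (32, 29, b), (36, 21, m)}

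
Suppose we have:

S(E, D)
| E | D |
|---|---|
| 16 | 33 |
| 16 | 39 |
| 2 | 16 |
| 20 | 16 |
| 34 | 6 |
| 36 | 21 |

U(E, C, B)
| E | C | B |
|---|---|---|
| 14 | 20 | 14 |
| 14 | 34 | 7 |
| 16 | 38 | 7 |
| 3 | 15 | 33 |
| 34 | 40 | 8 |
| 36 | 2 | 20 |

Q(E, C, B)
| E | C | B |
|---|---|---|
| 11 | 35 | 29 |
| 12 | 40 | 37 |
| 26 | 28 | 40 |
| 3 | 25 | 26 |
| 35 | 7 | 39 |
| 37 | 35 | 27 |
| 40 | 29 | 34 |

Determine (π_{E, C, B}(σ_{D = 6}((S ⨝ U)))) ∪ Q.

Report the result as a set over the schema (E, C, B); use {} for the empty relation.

S ⋈ U (natural join on E): {(16, 33, 38, 7), (16, 39, 38, 7), (34, 6, 40, 8), (36, 21, 2, 20)}
Apply σ_{D = 6}; surviving tuples: {(34, 6, 40, 8)}
π_{E, C, B} gives {(34, 40, 8)}.
Taking the union: {(11, 35, 29), (12, 40, 37), (26, 28, 40), (3, 25, 26), (34, 40, 8), (35, 7, 39), (37, 35, 27), (40, 29, 34)}

{(11, 35, 29), (12, 40, 37), (26, 28, 40), (3, 25, 26), (34, 40, 8), (35, 7, 39), (37, 35, 27), (40, 29, 34)}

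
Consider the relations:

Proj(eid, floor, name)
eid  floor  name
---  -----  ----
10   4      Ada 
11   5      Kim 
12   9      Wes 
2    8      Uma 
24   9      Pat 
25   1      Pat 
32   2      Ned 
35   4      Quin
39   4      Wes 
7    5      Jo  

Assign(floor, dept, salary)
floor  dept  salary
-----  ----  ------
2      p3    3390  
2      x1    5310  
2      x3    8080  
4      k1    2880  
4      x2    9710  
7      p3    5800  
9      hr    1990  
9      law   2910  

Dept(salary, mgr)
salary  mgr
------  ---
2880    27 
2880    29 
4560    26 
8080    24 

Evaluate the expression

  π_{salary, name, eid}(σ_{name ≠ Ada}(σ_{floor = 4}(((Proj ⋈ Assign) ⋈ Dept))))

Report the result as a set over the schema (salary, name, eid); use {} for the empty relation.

Natural join on floor: {(10, 4, Ada, k1, 2880), (10, 4, Ada, x2, 9710), (12, 9, Wes, hr, 1990), (12, 9, Wes, law, 2910), (24, 9, Pat, hr, 1990), (24, 9, Pat, law, 2910), (32, 2, Ned, p3, 3390), (32, 2, Ned, x1, 5310), (32, 2, Ned, x3, 8080), (35, 4, Quin, k1, 2880), (35, 4, Quin, x2, 9710), (39, 4, Wes, k1, 2880), (39, 4, Wes, x2, 9710)}
Natural join on salary: {(10, 4, Ada, k1, 2880, 27), (10, 4, Ada, k1, 2880, 29), (32, 2, Ned, x3, 8080, 24), (35, 4, Quin, k1, 2880, 27), (35, 4, Quin, k1, 2880, 29), (39, 4, Wes, k1, 2880, 27), (39, 4, Wes, k1, 2880, 29)}
Apply σ_{floor = 4}; surviving tuples: {(10, 4, Ada, k1, 2880, 27), (10, 4, Ada, k1, 2880, 29), (35, 4, Quin, k1, 2880, 27), (35, 4, Quin, k1, 2880, 29), (39, 4, Wes, k1, 2880, 27), (39, 4, Wes, k1, 2880, 29)}
Apply σ_{name ≠ Ada}; surviving tuples: {(35, 4, Quin, k1, 2880, 27), (35, 4, Quin, k1, 2880, 29), (39, 4, Wes, k1, 2880, 27), (39, 4, Wes, k1, 2880, 29)}
Keep only column(s) salary, name, eid (2 duplicate(s) eliminated): {(2880, Quin, 35), (2880, Wes, 39)}

{(2880, Quin, 35), (2880, Wes, 39)}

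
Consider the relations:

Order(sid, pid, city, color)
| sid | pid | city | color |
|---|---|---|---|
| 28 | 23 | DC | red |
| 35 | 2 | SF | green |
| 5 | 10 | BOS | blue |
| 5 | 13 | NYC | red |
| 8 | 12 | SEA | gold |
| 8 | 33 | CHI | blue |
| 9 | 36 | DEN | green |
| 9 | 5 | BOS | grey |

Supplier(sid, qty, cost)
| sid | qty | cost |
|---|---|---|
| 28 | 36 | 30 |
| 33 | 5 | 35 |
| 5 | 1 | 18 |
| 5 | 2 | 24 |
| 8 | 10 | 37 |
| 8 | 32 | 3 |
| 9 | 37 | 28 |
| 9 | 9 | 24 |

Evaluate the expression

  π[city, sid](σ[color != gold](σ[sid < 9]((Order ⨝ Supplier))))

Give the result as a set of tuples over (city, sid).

Natural join on sid: {(28, 23, DC, red, 36, 30), (5, 10, BOS, blue, 1, 18), (5, 10, BOS, blue, 2, 24), (5, 13, NYC, red, 1, 18), (5, 13, NYC, red, 2, 24), (8, 12, SEA, gold, 10, 37), (8, 12, SEA, gold, 32, 3), (8, 33, CHI, blue, 10, 37), (8, 33, CHI, blue, 32, 3), (9, 36, DEN, green, 37, 28), (9, 36, DEN, green, 9, 24), (9, 5, BOS, grey, 37, 28), (9, 5, BOS, grey, 9, 24)}
Filtering on sid < 9 leaves {(5, 10, BOS, blue, 1, 18), (5, 10, BOS, blue, 2, 24), (5, 13, NYC, red, 1, 18), (5, 13, NYC, red, 2, 24), (8, 12, SEA, gold, 10, 37), (8, 12, SEA, gold, 32, 3), (8, 33, CHI, blue, 10, 37), (8, 33, CHI, blue, 32, 3)}.
Filtering on color != gold leaves {(5, 10, BOS, blue, 1, 18), (5, 10, BOS, blue, 2, 24), (5, 13, NYC, red, 1, 18), (5, 13, NYC, red, 2, 24), (8, 33, CHI, blue, 10, 37), (8, 33, CHI, blue, 32, 3)}.
π[city, sid]: project onto (city, sid) (3 duplicate(s) eliminated) → {(BOS, 5), (CHI, 8), (NYC, 5)}

{(BOS, 5), (CHI, 8), (NYC, 5)}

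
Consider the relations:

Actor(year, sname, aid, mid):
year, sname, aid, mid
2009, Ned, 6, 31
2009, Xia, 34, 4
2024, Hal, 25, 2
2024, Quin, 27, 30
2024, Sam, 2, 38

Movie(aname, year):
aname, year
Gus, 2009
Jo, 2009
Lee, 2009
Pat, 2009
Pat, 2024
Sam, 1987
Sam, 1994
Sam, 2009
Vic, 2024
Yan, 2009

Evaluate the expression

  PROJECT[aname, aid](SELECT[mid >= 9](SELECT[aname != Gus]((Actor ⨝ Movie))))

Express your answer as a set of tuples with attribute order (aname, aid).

Natural join on year: {(2009, Ned, 6, 31, Gus), (2009, Ned, 6, 31, Jo), (2009, Ned, 6, 31, Lee), (2009, Ned, 6, 31, Pat), (2009, Ned, 6, 31, Sam), (2009, Ned, 6, 31, Yan), (2009, Xia, 34, 4, Gus), (2009, Xia, 34, 4, Jo), (2009, Xia, 34, 4, Lee), (2009, Xia, 34, 4, Pat), (2009, Xia, 34, 4, Sam), (2009, Xia, 34, 4, Yan), (2024, Hal, 25, 2, Pat), (2024, Hal, 25, 2, Vic), (2024, Quin, 27, 30, Pat), (2024, Quin, 27, 30, Vic), (2024, Sam, 2, 38, Pat), (2024, Sam, 2, 38, Vic)}
Selection aname != Gus: {(2009, Ned, 6, 31, Jo), (2009, Ned, 6, 31, Lee), (2009, Ned, 6, 31, Pat), (2009, Ned, 6, 31, Sam), (2009, Ned, 6, 31, Yan), (2009, Xia, 34, 4, Jo), (2009, Xia, 34, 4, Lee), (2009, Xia, 34, 4, Pat), (2009, Xia, 34, 4, Sam), (2009, Xia, 34, 4, Yan), (2024, Hal, 25, 2, Pat), (2024, Hal, 25, 2, Vic), (2024, Quin, 27, 30, Pat), (2024, Quin, 27, 30, Vic), (2024, Sam, 2, 38, Pat), (2024, Sam, 2, 38, Vic)}
Selection mid >= 9: {(2009, Ned, 6, 31, Jo), (2009, Ned, 6, 31, Lee), (2009, Ned, 6, 31, Pat), (2009, Ned, 6, 31, Sam), (2009, Ned, 6, 31, Yan), (2024, Quin, 27, 30, Pat), (2024, Quin, 27, 30, Vic), (2024, Sam, 2, 38, Pat), (2024, Sam, 2, 38, Vic)}
Projecting to aname, aid: {(Jo, 6), (Lee, 6), (Pat, 2), (Pat, 27), (Pat, 6), (Sam, 6), (Vic, 2), (Vic, 27), (Yan, 6)}

{(Jo, 6), (Lee, 6), (Pat, 2), (Pat, 27), (Pat, 6), (Sam, 6), (Vic, 2), (Vic, 27), (Yan, 6)}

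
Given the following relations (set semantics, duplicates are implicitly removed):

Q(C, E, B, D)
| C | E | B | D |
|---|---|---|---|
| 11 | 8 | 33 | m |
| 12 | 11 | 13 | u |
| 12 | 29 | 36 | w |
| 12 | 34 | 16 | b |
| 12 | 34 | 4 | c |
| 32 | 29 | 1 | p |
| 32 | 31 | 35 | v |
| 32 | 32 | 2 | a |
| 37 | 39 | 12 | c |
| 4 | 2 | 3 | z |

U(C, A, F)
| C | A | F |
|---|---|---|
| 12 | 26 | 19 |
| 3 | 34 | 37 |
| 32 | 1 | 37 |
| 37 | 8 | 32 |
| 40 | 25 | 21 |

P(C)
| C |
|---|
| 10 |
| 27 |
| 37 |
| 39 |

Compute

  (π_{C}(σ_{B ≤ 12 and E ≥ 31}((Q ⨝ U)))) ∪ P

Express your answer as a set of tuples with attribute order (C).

{10, 12, 27, 32, 37, 39}

Natural join on C: {(12, 11, 13, u, 26, 19), (12, 29, 36, w, 26, 19), (12, 34, 16, b, 26, 19), (12, 34, 4, c, 26, 19), (32, 29, 1, p, 1, 37), (32, 31, 35, v, 1, 37), (32, 32, 2, a, 1, 37), (37, 39, 12, c, 8, 32)}
Apply σ_{B ≤ 12 and E ≥ 31}; surviving tuples: {(12, 34, 4, c, 26, 19), (32, 32, 2, a, 1, 37), (37, 39, 12, c, 8, 32)}
Keep only column(s) C: {12, 32, 37}
Set union of the two operands is {10, 12, 27, 32, 37, 39}.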